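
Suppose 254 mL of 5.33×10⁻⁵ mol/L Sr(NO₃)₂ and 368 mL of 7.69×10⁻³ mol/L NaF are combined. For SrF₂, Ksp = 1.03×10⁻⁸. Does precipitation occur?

The combined volume is 622 mL.
[Sr²⁺] = (5.33×10⁻⁵)(254)/622 = 2.18×10⁻⁵ mol/L
[F⁻] = (7.69×10⁻³)(368)/622 = 4.55×10⁻³ mol/L
Q = [Sr²⁺][F⁻]^2 = 4.51×10⁻¹⁰
Q < Ksp (4.51×10⁻¹⁰ vs 1.03×10⁻⁸); the solution remains unsaturated and no precipitate forms.

No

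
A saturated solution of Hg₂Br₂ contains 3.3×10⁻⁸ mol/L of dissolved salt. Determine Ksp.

Ksp = 1.4×10⁻²²

Hg₂Br₂(s) ⇌ Hg₂²⁺(aq) + 2 Br⁻(aq)
If s mol/L of Hg₂Br₂ dissolves, [Hg₂²⁺] = s and [Br⁻] = 2s.
Ksp = [Hg₂²⁺][Br⁻]^2 = s · (2s)^2 = 4s^3
Ksp = 4 × (3.3×10⁻⁸)^3 = 1.4×10⁻²²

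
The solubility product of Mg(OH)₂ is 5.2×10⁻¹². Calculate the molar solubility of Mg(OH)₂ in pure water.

1.1×10⁻⁴ M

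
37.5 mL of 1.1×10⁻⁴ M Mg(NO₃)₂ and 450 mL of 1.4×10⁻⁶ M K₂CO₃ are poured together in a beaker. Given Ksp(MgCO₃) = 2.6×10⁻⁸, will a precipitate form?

After mixing, V = 37.5 mL + 450 mL = 487.5 mL.
[Mg²⁺] = (1.1×10⁻⁴)(37.5)/487.5 = 8.5×10⁻⁶ M
[CO₃²⁻] = (1.4×10⁻⁶)(450)/487.5 = 1.3×10⁻⁶ M
Q = [Mg²⁺][CO₃²⁻] = 1.1×10⁻¹¹
Q = 1.1×10⁻¹¹ < Ksp = 2.6×10⁻⁸, so the solution is unsaturated and no precipitate forms.

No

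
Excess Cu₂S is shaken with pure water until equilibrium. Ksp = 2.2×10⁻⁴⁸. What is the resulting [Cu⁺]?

Cu₂S(s) ⇌ 2 Cu⁺(aq) + S²⁻(aq)
Call the molar solubility s, so that [Cu⁺] = 2s and [S²⁻] = s.
Ksp = [Cu⁺]^2[S²⁻] = (2s)^2 · s = 4s^3 = 2.2×10⁻⁴⁸
s = 8.2×10⁻¹⁷ mol/L
[Cu⁺] = 2s = 1.6×10⁻¹⁶ mol/L

1.6×10⁻¹⁶ M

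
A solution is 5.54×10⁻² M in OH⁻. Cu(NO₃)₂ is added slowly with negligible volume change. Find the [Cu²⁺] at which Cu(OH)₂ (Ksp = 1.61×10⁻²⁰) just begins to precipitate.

Precipitation of each salt begins when its ion product equals Ksp.
Cu(OH)₂(s) ⇌ Cu²⁺(aq) + 2 OH⁻(aq)
Ksp = [Cu²⁺][OH⁻]^2 = [Cu²⁺](5.54×10⁻²)^2
[Cu²⁺] = 1.61×10⁻²⁰ / (5.54×10⁻²)^2 = 5.25×10⁻¹⁸
[Cu²⁺] = 5.25×10⁻¹⁸ M

5.25×10⁻¹⁸ M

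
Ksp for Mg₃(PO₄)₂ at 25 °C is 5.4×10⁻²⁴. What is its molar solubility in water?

Mg₃(PO₄)₂(s) ⇌ 3 Mg²⁺(aq) + 2 PO₄³⁻(aq)
If s mol/L of Mg₃(PO₄)₂ dissolves, [Mg²⁺] = 3s and [PO₄³⁻] = 2s.
Ksp = [Mg²⁺]^3[PO₄³⁻]^2 = (3s)^3 · (2s)^2 = 108s^5
108s^5 = 5.4×10⁻²⁴  ⇒  s^5 = 5.0×10⁻²⁶
s = (5.0×10⁻²⁶)^(1/5) = 8.7×10⁻⁶ mol/L

8.7×10⁻⁶ M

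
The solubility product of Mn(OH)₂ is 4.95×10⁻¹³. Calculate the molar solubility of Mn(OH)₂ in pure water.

4.98×10⁻⁵ M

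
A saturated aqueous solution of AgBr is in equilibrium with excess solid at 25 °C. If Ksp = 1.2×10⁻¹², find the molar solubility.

AgBr(s) ⇌ Ag⁺(aq) + Br⁻(aq)
If s mol/L of AgBr dissolves, [Ag⁺] = s and [Br⁻] = s.
Ksp = [Ag⁺][Br⁻] = s · s = s^2
s^2 = 1.2×10⁻¹²
s = (1.2×10⁻¹²)^(1/2) = 1.1×10⁻⁶ M

1.1×10⁻⁶ M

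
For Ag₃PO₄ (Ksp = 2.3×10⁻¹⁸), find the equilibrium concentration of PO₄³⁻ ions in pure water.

1.7×10⁻⁵ M

Ag₃PO₄(s) ⇌ 3 Ag⁺(aq) + PO₄³⁻(aq)
For each mole of Ag₃PO₄ that dissolves per liter, [Ag⁺] = 3s and [PO₄³⁻] = s; let s denote this solubility.
Ksp = [Ag⁺]^3[PO₄³⁻] = (3s)^3 · s = 27s^4 = 2.3×10⁻¹⁸
s = 1.7×10⁻⁵ mol/L
[PO₄³⁻] = s = 1.7×10⁻⁵ mol/L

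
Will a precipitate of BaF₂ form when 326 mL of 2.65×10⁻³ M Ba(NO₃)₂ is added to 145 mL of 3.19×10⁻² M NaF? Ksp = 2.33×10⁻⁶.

No

Total volume after mixing = 326 + 145 = 471 mL.
[Ba²⁺] = (2.65×10⁻³)(326)/471 = 1.83×10⁻³ M
[F⁻] = (3.19×10⁻²)(145)/471 = 9.82×10⁻³ M
Q = [Ba²⁺][F⁻]^2 = 1.77×10⁻⁷
Q < Ksp (1.77×10⁻⁷ vs 2.33×10⁻⁶); the solution remains unsaturated and no precipitate forms.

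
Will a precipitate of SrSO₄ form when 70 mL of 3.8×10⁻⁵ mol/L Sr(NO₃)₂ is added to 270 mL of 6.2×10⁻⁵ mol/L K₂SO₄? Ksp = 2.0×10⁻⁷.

No

Total volume after mixing = 70 + 270 = 340 mL.
[Sr²⁺] = (3.8×10⁻⁵)(70)/340 = 7.8×10⁻⁶ mol/L
[SO₄²⁻] = (6.2×10⁻⁵)(270)/340 = 4.9×10⁻⁵ mol/L
Q = [Sr²⁺][SO₄²⁻] = 3.9×10⁻¹⁰
Q < Ksp (3.9×10⁻¹⁰ vs 2.0×10⁻⁷); the solution remains unsaturated and no precipitate forms.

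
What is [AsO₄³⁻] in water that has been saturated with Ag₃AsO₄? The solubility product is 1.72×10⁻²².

1.59×10⁻⁶ M

Ag₃AsO₄(s) ⇌ 3 Ag⁺(aq) + AsO₄³⁻(aq)
With molar solubility s: [Ag⁺] = 3s, [AsO₄³⁻] = s.
Ksp = [Ag⁺]^3[AsO₄³⁻] = (3s)^3 · s = 27s^4 = 1.72×10⁻²²
s = 1.59×10⁻⁶ mol L⁻¹
[AsO₄³⁻] = s = 1.59×10⁻⁶ mol L⁻¹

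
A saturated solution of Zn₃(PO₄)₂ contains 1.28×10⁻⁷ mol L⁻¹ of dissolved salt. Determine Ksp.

Ksp = 3.71×10⁻³³

Zn₃(PO₄)₂(s) ⇌ 3 Zn²⁺(aq) + 2 PO₄³⁻(aq)
If s mol/L of Zn₃(PO₄)₂ dissolves, [Zn²⁺] = 3s and [PO₄³⁻] = 2s.
Ksp = [Zn²⁺]^3[PO₄³⁻]^2 = (3s)^3 · (2s)^2 = 108s^5
Ksp = 108 × (1.28×10⁻⁷)^5 = 3.71×10⁻³³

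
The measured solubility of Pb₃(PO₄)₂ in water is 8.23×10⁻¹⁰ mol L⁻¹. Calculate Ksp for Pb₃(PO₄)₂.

Pb₃(PO₄)₂(s) ⇌ 3 Pb²⁺(aq) + 2 PO₄³⁻(aq)
If s mol/L of Pb₃(PO₄)₂ dissolves, [Pb²⁺] = 3s and [PO₄³⁻] = 2s.
Ksp = [Pb²⁺]^3[PO₄³⁻]^2 = (3s)^3 · (2s)^2 = 108s^5
Ksp = 108 × (8.23×10⁻¹⁰)^5 = 4.08×10⁻⁴⁴

Ksp = 4.08×10⁻⁴⁴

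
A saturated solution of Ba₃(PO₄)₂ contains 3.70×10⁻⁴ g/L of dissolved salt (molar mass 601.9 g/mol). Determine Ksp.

Ksp = 9.48×10⁻³⁰

Molar solubility s = (3.70×10⁻⁴ g/L) / (601.9 g/mol) = 6.1472×10⁻⁷ mol/L
Ba₃(PO₄)₂(s) ⇌ 3 Ba²⁺(aq) + 2 PO₄³⁻(aq)
If s mol/L of Ba₃(PO₄)₂ dissolves, [Ba²⁺] = 3s and [PO₄³⁻] = 2s.
Ksp = [Ba²⁺]^3[PO₄³⁻]^2 = (3s)^3 · (2s)^2 = 108s^5
Ksp = 108 × (6.1472×10⁻⁷)^5 = 9.48×10⁻³⁰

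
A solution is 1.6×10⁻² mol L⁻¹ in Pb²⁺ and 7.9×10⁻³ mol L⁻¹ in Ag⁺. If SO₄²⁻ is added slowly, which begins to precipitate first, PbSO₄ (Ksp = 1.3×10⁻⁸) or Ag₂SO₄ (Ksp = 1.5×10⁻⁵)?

PbSO₄

Precipitation begins when Q = Ksp.
For PbSO₄: [SO₄²⁻] = (Ksp/[Pb²⁺]) = 8.1×10⁻⁷ mol L⁻¹
For Ag₂SO₄: [SO₄²⁻] = (Ksp/[Ag⁺]^2) = 0.24 mol L⁻¹
PbSO₄ requires the lower [SO₄²⁻], so it precipitates first.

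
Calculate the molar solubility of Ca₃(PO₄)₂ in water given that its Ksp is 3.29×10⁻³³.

Ca₃(PO₄)₂(s) ⇌ 3 Ca²⁺(aq) + 2 PO₄³⁻(aq)
For each mole of Ca₃(PO₄)₂ that dissolves per liter, [Ca²⁺] = 3s and [PO₄³⁻] = 2s; let s denote this solubility.
Ksp = [Ca²⁺]^3[PO₄³⁻]^2 = (3s)^3 · (2s)^2 = 108s^5
108s^5 = 3.29×10⁻³³  ⇒  s^5 = 3.05×10⁻³⁵
Taking the 5th root, s = 1.25×10⁻⁷ mol L⁻¹.

1.25×10⁻⁷ M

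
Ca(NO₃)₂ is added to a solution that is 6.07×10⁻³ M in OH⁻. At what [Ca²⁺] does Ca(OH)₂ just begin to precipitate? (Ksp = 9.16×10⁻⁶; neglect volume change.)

A salt starts to precipitate once the ion product Q reaches its Ksp.
Ca(OH)₂(s) ⇌ Ca²⁺(aq) + 2 OH⁻(aq)
Ksp = [Ca²⁺][OH⁻]^2 = [Ca²⁺](6.07×10⁻³)^2
[Ca²⁺] = 9.16×10⁻⁶ / (6.07×10⁻³)^2 = 0.249
[Ca²⁺] = 0.249 M

0.249 M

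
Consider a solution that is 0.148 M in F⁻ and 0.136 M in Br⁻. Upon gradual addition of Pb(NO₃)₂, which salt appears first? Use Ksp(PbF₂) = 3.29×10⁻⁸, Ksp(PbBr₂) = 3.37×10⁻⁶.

Each salt precipitates once Q = Ksp for that salt.
For PbF₂: [Pb²⁺] = (Ksp/[F⁻]^2) = 1.50×10⁻⁶ M
For PbBr₂: [Pb²⁺] = (Ksp/[Br⁻]^2) = 1.82×10⁻⁴ M
Since PbF₂ needs less Pb²⁺ to reach saturation, it precipitates first.

PbF₂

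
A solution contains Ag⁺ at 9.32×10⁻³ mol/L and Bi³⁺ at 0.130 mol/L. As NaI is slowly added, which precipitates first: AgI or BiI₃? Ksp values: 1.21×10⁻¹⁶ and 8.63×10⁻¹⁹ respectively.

AgI

A salt starts to precipitate once the ion product Q reaches its Ksp.
For AgI: [I⁻] = (Ksp/[Ag⁺]) = 1.30×10⁻¹⁴ mol/L
For BiI₃: [I⁻] = (Ksp/[Bi³⁺])^(1/3) = 1.88×10⁻⁶ mol/L
The smaller threshold [I⁻] is reached first, so AgI precipitates first.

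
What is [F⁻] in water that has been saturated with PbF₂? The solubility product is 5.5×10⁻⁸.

4.8×10⁻³ M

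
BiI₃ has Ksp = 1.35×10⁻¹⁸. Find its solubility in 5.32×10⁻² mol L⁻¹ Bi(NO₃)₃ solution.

BiI₃(s) ⇌ Bi³⁺(aq) + 3 I⁻(aq)
Let s be the solubility of BiI₃ here. The common ion gives [Bi³⁺] ≈ 5.32×10⁻² mol L⁻¹, and [I⁻] = 3s.
Ksp = [Bi³⁺][I⁻]^3 = (5.32×10⁻²)(3s)^3
(3s)^3 = 1.35×10⁻¹⁸ / (5.32×10⁻²) = 2.54×10⁻¹⁷
s = 9.80×10⁻⁷ mol L⁻¹

9.80×10⁻⁷ M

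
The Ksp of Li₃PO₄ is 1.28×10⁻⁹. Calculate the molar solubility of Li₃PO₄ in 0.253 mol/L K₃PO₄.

5.72×10⁻⁴ M

Li₃PO₄(s) ⇌ 3 Li⁺(aq) + PO₄³⁻(aq)
With PO₄³⁻ already at 0.253 mol/L and s small, take [PO₄³⁻] ≈ 0.253 mol/L and [Li⁺] = 3s.
Ksp = [Li⁺]^3[PO₄³⁻] = (3s)^3(0.253)
(3s)^3 = 1.28×10⁻⁹ / (0.253) = 5.06×10⁻⁹
s = 5.72×10⁻⁴ mol/L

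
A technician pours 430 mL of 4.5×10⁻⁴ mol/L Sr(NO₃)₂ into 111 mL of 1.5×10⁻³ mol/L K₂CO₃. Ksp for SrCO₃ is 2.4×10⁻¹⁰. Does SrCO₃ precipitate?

Yes

Total volume after mixing = 430 + 111 = 541 mL.
[Sr²⁺] = (4.5×10⁻⁴)(430)/541 = 3.6×10⁻⁴ mol/L
[CO₃²⁻] = (1.5×10⁻³)(111)/541 = 3.1×10⁻⁴ mol/L
Q = [Sr²⁺][CO₃²⁻] = 1.1×10⁻⁷
Since Q (1.1×10⁻⁷) exceeds Ksp (2.4×10⁻¹⁰), SrCO₃ will precipitate.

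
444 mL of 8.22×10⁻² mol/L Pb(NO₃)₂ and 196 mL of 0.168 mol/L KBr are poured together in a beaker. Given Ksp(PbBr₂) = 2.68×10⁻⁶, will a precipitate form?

Total volume after mixing = 444 + 196 = 640 mL.
[Pb²⁺] = (8.22×10⁻²)(444)/640 = 5.70×10⁻² mol/L
[Br⁻] = (0.168)(196)/640 = 5.15×10⁻² mol/L
Q = [Pb²⁺][Br⁻]^2 = 1.51×10⁻⁴
Because Q > Ksp (1.51×10⁻⁴ vs 2.68×10⁻⁶), a precipitate of PbBr₂ forms.

Yes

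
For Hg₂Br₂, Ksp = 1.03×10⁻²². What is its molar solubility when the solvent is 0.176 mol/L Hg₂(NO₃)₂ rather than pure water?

Hg₂Br₂(s) ⇌ Hg₂²⁺(aq) + 2 Br⁻(aq)
With Hg₂²⁺ already at 0.176 mol/L and s small, take [Hg₂²⁺] ≈ 0.176 mol/L and [Br⁻] = 2s.
Ksp = [Hg₂²⁺][Br⁻]^2 = (0.176)(2s)^2
(2s)^2 = 1.03×10⁻²² / (0.176) = 5.85×10⁻²²
s = 1.21×10⁻¹¹ mol/L

1.21×10⁻¹¹ M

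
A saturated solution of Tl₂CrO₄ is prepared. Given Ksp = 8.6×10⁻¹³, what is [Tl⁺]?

1.2×10⁻⁴ M

Tl₂CrO₄(s) ⇌ 2 Tl⁺(aq) + CrO₄²⁻(aq)
Let s be the molar solubility. Then [Tl⁺] = 2s and [CrO₄²⁻] = s.
Ksp = [Tl⁺]^2[CrO₄²⁻] = (2s)^2 · s = 4s^3 = 8.6×10⁻¹³
s = 6.0×10⁻⁵ mol/L
[Tl⁺] = 2s = 1.2×10⁻⁴ mol/L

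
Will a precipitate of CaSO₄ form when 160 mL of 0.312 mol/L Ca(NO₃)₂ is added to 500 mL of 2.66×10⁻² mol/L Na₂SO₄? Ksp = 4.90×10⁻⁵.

Yes

The combined volume is 660 mL.
[Ca²⁺] = (0.312)(160)/660 = 7.56×10⁻² mol/L
[SO₄²⁻] = (2.66×10⁻²)(500)/660 = 2.02×10⁻² mol/L
Q = [Ca²⁺][SO₄²⁻] = 1.52×10⁻³
Since Q (1.52×10⁻³) exceeds Ksp (4.90×10⁻⁵), CaSO₄ will precipitate.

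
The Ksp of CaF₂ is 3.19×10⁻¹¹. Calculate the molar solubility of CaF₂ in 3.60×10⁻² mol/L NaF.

2.46×10⁻⁸ M

CaF₂(s) ⇌ Ca²⁺(aq) + 2 F⁻(aq)
The solution already contains F⁻ at 3.60×10⁻² mol/L. Let s be the molar solubility of CaF₂.
[F⁻] ≈ 3.60×10⁻² mol/L (common ion dominates); [Ca²⁺] = s.
Ksp = [Ca²⁺][F⁻]^2 = s(3.60×10⁻²)^2
s = 3.19×10⁻¹¹ / (3.60×10⁻²)^2 = 2.46×10⁻⁸
s = 2.46×10⁻⁸ mol/L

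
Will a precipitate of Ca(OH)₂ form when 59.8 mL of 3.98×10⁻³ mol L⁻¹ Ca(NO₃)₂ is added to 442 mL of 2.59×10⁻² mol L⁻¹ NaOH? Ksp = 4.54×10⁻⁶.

The combined volume is 501.8 mL.
[Ca²⁺] = (3.98×10⁻³)(59.8)/501.8 = 4.74×10⁻⁴ mol L⁻¹
[OH⁻] = (2.59×10⁻²)(442)/501.8 = 2.28×10⁻² mol L⁻¹
Q = [Ca²⁺][OH⁻]^2 = 2.47×10⁻⁷
Since Q (2.47×10⁻⁷) is less than Ksp (4.54×10⁻⁶), no Ca(OH)₂ precipitates.

No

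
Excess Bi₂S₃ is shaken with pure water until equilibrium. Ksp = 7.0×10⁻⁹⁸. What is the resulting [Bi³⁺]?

2.9×10⁻²⁰ M

Bi₂S₃(s) ⇌ 2 Bi³⁺(aq) + 3 S²⁻(aq)
For each mole of Bi₂S₃ that dissolves per liter, [Bi³⁺] = 2s and [S²⁻] = 3s; let s denote this solubility.
Ksp = [Bi³⁺]^2[S²⁻]^3 = (2s)^2 · (3s)^3 = 108s^5 = 7.0×10⁻⁹⁸
s = 1.5×10⁻²⁰ mol L⁻¹
[Bi³⁺] = 2s = 2.9×10⁻²⁰ mol L⁻¹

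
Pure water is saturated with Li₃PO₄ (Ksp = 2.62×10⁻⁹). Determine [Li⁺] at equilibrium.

Li₃PO₄(s) ⇌ 3 Li⁺(aq) + PO₄³⁻(aq)
If s mol/L of Li₃PO₄ dissolves, [Li⁺] = 3s and [PO₄³⁻] = s.
Ksp = [Li⁺]^3[PO₄³⁻] = (3s)^3 · s = 27s^4 = 2.62×10⁻⁹
s = 3.14×10⁻³ M
[Li⁺] = 3s = 9.42×10⁻³ M

9.42×10⁻³ M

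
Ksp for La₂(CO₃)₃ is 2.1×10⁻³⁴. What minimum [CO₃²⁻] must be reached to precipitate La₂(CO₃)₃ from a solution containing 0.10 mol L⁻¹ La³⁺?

Each salt precipitates once Q = Ksp for that salt.
La₂(CO₃)₃(s) ⇌ 2 La³⁺(aq) + 3 CO₃²⁻(aq)
Ksp = [La³⁺]^2[CO₃²⁻]^3 = [CO₃²⁻]^3(0.10)^2
[CO₃²⁻]^3 = 2.1×10⁻³⁴ / (0.10)^2 = 2.1×10⁻³²
[CO₃²⁻] = 2.8×10⁻¹¹ mol L⁻¹

2.8×10⁻¹¹ M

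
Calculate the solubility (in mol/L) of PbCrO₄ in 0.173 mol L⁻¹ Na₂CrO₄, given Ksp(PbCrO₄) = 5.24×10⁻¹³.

3.03×10⁻¹² M

PbCrO₄(s) ⇌ Pb²⁺(aq) + CrO₄²⁻(aq)
Let s be the solubility of PbCrO₄ here. The common ion gives [CrO₄²⁻] ≈ 0.173 mol L⁻¹, and [Pb²⁺] = s.
Ksp = [Pb²⁺][CrO₄²⁻] = s(0.173)
s = 5.24×10⁻¹³ / (0.173) = 3.03×10⁻¹²
s = 3.03×10⁻¹² mol L⁻¹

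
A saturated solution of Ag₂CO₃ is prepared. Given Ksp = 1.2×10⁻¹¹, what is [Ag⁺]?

Ag₂CO₃(s) ⇌ 2 Ag⁺(aq) + CO₃²⁻(aq)
Let s be the molar solubility. Then [Ag⁺] = 2s and [CO₃²⁻] = s.
Ksp = [Ag⁺]^2[CO₃²⁻] = (2s)^2 · s = 4s^3 = 1.2×10⁻¹¹
s = 1.4×10⁻⁴ M
[Ag⁺] = 2s = 2.9×10⁻⁴ M

2.9×10⁻⁴ M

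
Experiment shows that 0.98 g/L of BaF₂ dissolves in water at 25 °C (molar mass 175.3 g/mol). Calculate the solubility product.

Ksp = 7.0×10⁻⁷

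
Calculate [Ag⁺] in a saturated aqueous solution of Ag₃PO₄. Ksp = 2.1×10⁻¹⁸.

5.0×10⁻⁵ M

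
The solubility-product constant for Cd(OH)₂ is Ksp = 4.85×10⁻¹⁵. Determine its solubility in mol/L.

1.07×10⁻⁵ M

Cd(OH)₂(s) ⇌ Cd²⁺(aq) + 2 OH⁻(aq)
Let s be the molar solubility. Then [Cd²⁺] = s and [OH⁻] = 2s.
Ksp = [Cd²⁺][OH⁻]^2 = s · (2s)^2 = 4s^3
4s^3 = 4.85×10⁻¹⁵  ⇒  s^3 = 1.21×10⁻¹⁵
s = (1.21×10⁻¹⁵)^(1/3) = 1.07×10⁻⁵ mol/L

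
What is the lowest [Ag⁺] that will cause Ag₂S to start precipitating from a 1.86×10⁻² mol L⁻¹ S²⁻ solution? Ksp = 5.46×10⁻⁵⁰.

Precipitation begins when Q = Ksp.
Ag₂S(s) ⇌ 2 Ag⁺(aq) + S²⁻(aq)
Ksp = [Ag⁺]^2[S²⁻] = [Ag⁺]^2(1.86×10⁻²)
[Ag⁺]^2 = 5.46×10⁻⁵⁰ / (1.86×10⁻²) = 2.94×10⁻⁴⁸
[Ag⁺] = 1.71×10⁻²⁴ mol L⁻¹

1.71×10⁻²⁴ M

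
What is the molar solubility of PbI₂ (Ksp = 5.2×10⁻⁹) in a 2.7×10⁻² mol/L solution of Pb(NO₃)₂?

2.2×10⁻⁴ M

PbI₂(s) ⇌ Pb²⁺(aq) + 2 I⁻(aq)
With Pb²⁺ already at 2.7×10⁻² mol/L and s small, take [Pb²⁺] ≈ 2.7×10⁻² mol/L and [I⁻] = 2s.
Ksp = [Pb²⁺][I⁻]^2 = (2.7×10⁻²)(2s)^2
(2s)^2 = 5.2×10⁻⁹ / (2.7×10⁻²) = 1.9×10⁻⁷
s = 2.2×10⁻⁴ mol/L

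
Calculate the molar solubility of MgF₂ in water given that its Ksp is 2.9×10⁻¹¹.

MgF₂(s) ⇌ Mg²⁺(aq) + 2 F⁻(aq)
Call the molar solubility s, so that [Mg²⁺] = s and [F⁻] = 2s.
Ksp = [Mg²⁺][F⁻]^2 = s · (2s)^2 = 4s^3
4s^3 = 2.9×10⁻¹¹  ⇒  s^3 = 7.3×10⁻¹²
s = 1.9×10⁻⁴ M

1.9×10⁻⁴ M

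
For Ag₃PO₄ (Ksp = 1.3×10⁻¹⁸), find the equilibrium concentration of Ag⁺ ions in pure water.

4.4×10⁻⁵ M

Ag₃PO₄(s) ⇌ 3 Ag⁺(aq) + PO₄³⁻(aq)
With molar solubility s: [Ag⁺] = 3s, [PO₄³⁻] = s.
Ksp = [Ag⁺]^3[PO₄³⁻] = (3s)^3 · s = 27s^4 = 1.3×10⁻¹⁸
s = 1.5×10⁻⁵ M
[Ag⁺] = 3s = 4.4×10⁻⁵ M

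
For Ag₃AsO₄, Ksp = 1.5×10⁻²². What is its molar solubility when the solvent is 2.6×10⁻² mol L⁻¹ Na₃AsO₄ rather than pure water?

6.0×10⁻⁸ M

Ag₃AsO₄(s) ⇌ 3 Ag⁺(aq) + AsO₄³⁻(aq)
With AsO₄³⁻ already at 2.6×10⁻² mol L⁻¹ and s small, take [AsO₄³⁻] ≈ 2.6×10⁻² mol L⁻¹ and [Ag⁺] = 3s.
Ksp = [Ag⁺]^3[AsO₄³⁻] = (3s)^3(2.6×10⁻²)
(3s)^3 = 1.5×10⁻²² / (2.6×10⁻²) = 5.8×10⁻²¹
s = 6.0×10⁻⁸ mol L⁻¹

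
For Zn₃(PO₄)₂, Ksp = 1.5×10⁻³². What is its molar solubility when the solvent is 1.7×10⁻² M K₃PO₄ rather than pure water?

1.2×10⁻¹⁰ M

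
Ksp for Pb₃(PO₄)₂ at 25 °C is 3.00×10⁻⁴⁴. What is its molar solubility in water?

Pb₃(PO₄)₂(s) ⇌ 3 Pb²⁺(aq) + 2 PO₄³⁻(aq)
If s mol/L of Pb₃(PO₄)₂ dissolves, [Pb²⁺] = 3s and [PO₄³⁻] = 2s.
Ksp = [Pb²⁺]^3[PO₄³⁻]^2 = (3s)^3 · (2s)^2 = 108s^5
108s^5 = 3.00×10⁻⁴⁴  ⇒  s^5 = 2.78×10⁻⁴⁶
Taking the 5th root, s = 7.74×10⁻¹⁰ mol L⁻¹.

7.74×10⁻¹⁰ M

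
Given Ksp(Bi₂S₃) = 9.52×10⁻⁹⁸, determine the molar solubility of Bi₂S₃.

Bi₂S₃(s) ⇌ 2 Bi³⁺(aq) + 3 S²⁻(aq)
For each mole of Bi₂S₃ that dissolves per liter, [Bi³⁺] = 2s and [S²⁻] = 3s; let s denote this solubility.
Ksp = [Bi³⁺]^2[S²⁻]^3 = (2s)^2 · (3s)^3 = 108s^5
108s^5 = 9.52×10⁻⁹⁸  ⇒  s^5 = 8.81×10⁻¹⁰⁰
s = (8.81×10⁻¹⁰⁰)^(1/5) = 1.55×10⁻²⁰ mol/L

1.55×10⁻²⁰ M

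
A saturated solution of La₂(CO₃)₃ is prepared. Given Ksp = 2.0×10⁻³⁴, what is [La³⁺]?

La₂(CO₃)₃(s) ⇌ 2 La³⁺(aq) + 3 CO₃²⁻(aq)
Let s be the molar solubility. Then [La³⁺] = 2s and [CO₃²⁻] = 3s.
Ksp = [La³⁺]^2[CO₃²⁻]^3 = (2s)^2 · (3s)^3 = 108s^5 = 2.0×10⁻³⁴
s = 7.1×10⁻⁸ mol/L
[La³⁺] = 2s = 1.4×10⁻⁷ mol/L

1.4×10⁻⁷ M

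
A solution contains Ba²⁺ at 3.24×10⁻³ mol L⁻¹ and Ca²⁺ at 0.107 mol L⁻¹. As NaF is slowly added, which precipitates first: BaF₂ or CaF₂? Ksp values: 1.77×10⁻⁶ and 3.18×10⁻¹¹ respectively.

Precipitation begins when Q = Ksp.
For BaF₂: [F⁻] = (Ksp/[Ba²⁺])^(1/2) = 2.34×10⁻² mol L⁻¹
For CaF₂: [F⁻] = (Ksp/[Ca²⁺])^(1/2) = 1.72×10⁻⁵ mol L⁻¹
The smaller threshold [F⁻] is reached first, so CaF₂ precipitates first.

CaF₂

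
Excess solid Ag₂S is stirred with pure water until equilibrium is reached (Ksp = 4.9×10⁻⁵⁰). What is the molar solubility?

Ag₂S(s) ⇌ 2 Ag⁺(aq) + S²⁻(aq)
Let s be the molar solubility. Then [Ag⁺] = 2s and [S²⁻] = s.
Ksp = [Ag⁺]^2[S²⁻] = (2s)^2 · s = 4s^3
4s^3 = 4.9×10⁻⁵⁰  ⇒  s^3 = 1.2×10⁻⁵⁰
s = 2.3×10⁻¹⁷ M

2.3×10⁻¹⁷ M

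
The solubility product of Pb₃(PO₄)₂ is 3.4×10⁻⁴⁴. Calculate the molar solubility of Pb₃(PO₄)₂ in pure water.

7.9×10⁻¹⁰ M

Pb₃(PO₄)₂(s) ⇌ 3 Pb²⁺(aq) + 2 PO₄³⁻(aq)
Call the molar solubility s, so that [Pb²⁺] = 3s and [PO₄³⁻] = 2s.
Ksp = [Pb²⁺]^3[PO₄³⁻]^2 = (3s)^3 · (2s)^2 = 108s^5
108s^5 = 3.4×10⁻⁴⁴  ⇒  s^5 = 3.1×10⁻⁴⁶
s = (3.1×10⁻⁴⁶)^(1/5) = 7.9×10⁻¹⁰ M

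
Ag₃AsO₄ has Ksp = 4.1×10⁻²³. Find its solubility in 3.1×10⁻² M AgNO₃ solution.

1.4×10⁻¹⁸ M

Ag₃AsO₄(s) ⇌ 3 Ag⁺(aq) + AsO₄³⁻(aq)
With Ag⁺ already at 3.1×10⁻² M and s small, take [Ag⁺] ≈ 3.1×10⁻² M and [AsO₄³⁻] = s.
Ksp = [Ag⁺]^3[AsO₄³⁻] = (3.1×10⁻²)^3s
s = 4.1×10⁻²³ / (3.1×10⁻²)^3 = 1.4×10⁻¹⁸
s = 1.4×10⁻¹⁸ M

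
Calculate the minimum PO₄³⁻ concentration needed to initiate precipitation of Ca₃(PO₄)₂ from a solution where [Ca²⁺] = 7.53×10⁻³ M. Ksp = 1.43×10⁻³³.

5.79×10⁻¹⁴ M

The threshold for precipitation is Q = Ksp.
Ca₃(PO₄)₂(s) ⇌ 3 Ca²⁺(aq) + 2 PO₄³⁻(aq)
Ksp = [Ca²⁺]^3[PO₄³⁻]^2 = [PO₄³⁻]^2(7.53×10⁻³)^3
[PO₄³⁻]^2 = 1.43×10⁻³³ / (7.53×10⁻³)^3 = 3.35×10⁻²⁷
[PO₄³⁻] = 5.79×10⁻¹⁴ M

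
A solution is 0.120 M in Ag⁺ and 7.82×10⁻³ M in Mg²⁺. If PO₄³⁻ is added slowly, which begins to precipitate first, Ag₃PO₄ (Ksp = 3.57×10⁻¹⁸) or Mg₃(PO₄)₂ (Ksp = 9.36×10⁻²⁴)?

Each salt precipitates once Q = Ksp for that salt.
For Ag₃PO₄: [PO₄³⁻] = (Ksp/[Ag⁺]^3) = 2.07×10⁻¹⁵ M
For Mg₃(PO₄)₂: [PO₄³⁻] = (Ksp/[Mg²⁺]^3)^(1/2) = 4.42×10⁻⁹ M
The smaller threshold [PO₄³⁻] is reached first, so Ag₃PO₄ precipitates first.

Ag₃PO₄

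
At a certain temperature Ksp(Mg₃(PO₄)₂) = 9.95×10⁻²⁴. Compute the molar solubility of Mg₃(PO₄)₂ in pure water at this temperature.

Mg₃(PO₄)₂(s) ⇌ 3 Mg²⁺(aq) + 2 PO₄³⁻(aq)
If s mol/L of Mg₃(PO₄)₂ dissolves, [Mg²⁺] = 3s and [PO₄³⁻] = 2s.
Ksp = [Mg²⁺]^3[PO₄³⁻]^2 = (3s)^3 · (2s)^2 = 108s^5
108s^5 = 9.95×10⁻²⁴  ⇒  s^5 = 9.21×10⁻²⁶
s = 9.84×10⁻⁶ M

9.84×10⁻⁶ M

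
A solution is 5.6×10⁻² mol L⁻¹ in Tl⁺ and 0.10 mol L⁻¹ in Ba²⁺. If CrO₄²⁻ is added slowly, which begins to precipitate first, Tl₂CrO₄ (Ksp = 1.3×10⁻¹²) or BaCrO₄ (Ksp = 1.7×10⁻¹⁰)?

Tl₂CrO₄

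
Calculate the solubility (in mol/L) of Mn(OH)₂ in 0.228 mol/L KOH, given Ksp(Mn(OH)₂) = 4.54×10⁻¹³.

8.73×10⁻¹² M

Mn(OH)₂(s) ⇌ Mn²⁺(aq) + 2 OH⁻(aq)
Let s be the solubility of Mn(OH)₂ here. The common ion gives [OH⁻] ≈ 0.228 mol/L, and [Mn²⁺] = s.
Ksp = [Mn²⁺][OH⁻]^2 = s(0.228)^2
s = 4.54×10⁻¹³ / (0.228)^2 = 8.73×10⁻¹²
s = 8.73×10⁻¹² mol/L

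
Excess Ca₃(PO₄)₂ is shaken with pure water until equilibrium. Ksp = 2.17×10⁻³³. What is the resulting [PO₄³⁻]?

2.30×10⁻⁷ M

Ca₃(PO₄)₂(s) ⇌ 3 Ca²⁺(aq) + 2 PO₄³⁻(aq)
Call the molar solubility s, so that [Ca²⁺] = 3s and [PO₄³⁻] = 2s.
Ksp = [Ca²⁺]^3[PO₄³⁻]^2 = (3s)^3 · (2s)^2 = 108s^5 = 2.17×10⁻³³
s = 1.15×10⁻⁷ mol L⁻¹
[PO₄³⁻] = 2s = 2.30×10⁻⁷ mol L⁻¹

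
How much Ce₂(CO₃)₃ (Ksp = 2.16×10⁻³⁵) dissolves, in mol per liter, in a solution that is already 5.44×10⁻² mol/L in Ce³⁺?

Ce₂(CO₃)₃(s) ⇌ 2 Ce³⁺(aq) + 3 CO₃²⁻(aq)
With Ce³⁺ already at 5.44×10⁻² mol/L and s small, take [Ce³⁺] ≈ 5.44×10⁻² mol/L and [CO₃²⁻] = 3s.
Ksp = [Ce³⁺]^2[CO₃²⁻]^3 = (5.44×10⁻²)^2(3s)^3
(3s)^3 = 2.16×10⁻³⁵ / (5.44×10⁻²)^2 = 7.30×10⁻³³
s = 6.47×10⁻¹² mol/L

6.47×10⁻¹² M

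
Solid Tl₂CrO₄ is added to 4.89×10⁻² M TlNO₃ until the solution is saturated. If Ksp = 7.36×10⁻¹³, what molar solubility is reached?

3.08×10⁻¹⁰ M

Tl₂CrO₄(s) ⇌ 2 Tl⁺(aq) + CrO₄²⁻(aq)
Let s be the solubility of Tl₂CrO₄ here. The common ion gives [Tl⁺] ≈ 4.89×10⁻² M, and [CrO₄²⁻] = s.
Ksp = [Tl⁺]^2[CrO₄²⁻] = (4.89×10⁻²)^2s
s = 7.36×10⁻¹³ / (4.89×10⁻²)^2 = 3.08×10⁻¹⁰
s = 3.08×10⁻¹⁰ M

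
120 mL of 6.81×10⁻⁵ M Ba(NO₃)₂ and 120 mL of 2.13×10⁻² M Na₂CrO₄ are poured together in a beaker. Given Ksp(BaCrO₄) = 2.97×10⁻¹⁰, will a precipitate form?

Yes

Total volume after mixing = 120 + 120 = 240 mL.
[Ba²⁺] = (6.81×10⁻⁵)(120)/240 = 3.41×10⁻⁵ M
[CrO₄²⁻] = (2.13×10⁻²)(120)/240 = 1.07×10⁻² M
Q = [Ba²⁺][CrO₄²⁻] = 3.63×10⁻⁷
Because Q > Ksp (3.63×10⁻⁷ vs 2.97×10⁻¹⁰), a precipitate of BaCrO₄ forms.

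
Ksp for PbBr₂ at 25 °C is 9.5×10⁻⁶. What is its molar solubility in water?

1.3×10⁻² M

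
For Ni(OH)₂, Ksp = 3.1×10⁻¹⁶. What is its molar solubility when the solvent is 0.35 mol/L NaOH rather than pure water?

2.5×10⁻¹⁵ M

Ni(OH)₂(s) ⇌ Ni²⁺(aq) + 2 OH⁻(aq)
OH⁻ is already present at 0.35 mol/L. If s mol/L of Ni(OH)₂ dissolves, [Ni²⁺] = s while [OH⁻] ≈ 0.35 mol/L.
Ksp = [Ni²⁺][OH⁻]^2 = s(0.35)^2
s = 3.1×10⁻¹⁶ / (0.35)^2 = 2.5×10⁻¹⁵
s = 2.5×10⁻¹⁵ mol/L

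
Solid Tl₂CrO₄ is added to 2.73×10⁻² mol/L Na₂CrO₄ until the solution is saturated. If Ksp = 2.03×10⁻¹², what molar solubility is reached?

4.31×10⁻⁶ M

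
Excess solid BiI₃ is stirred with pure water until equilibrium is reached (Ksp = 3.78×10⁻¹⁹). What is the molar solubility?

1.09×10⁻⁵ M

BiI₃(s) ⇌ Bi³⁺(aq) + 3 I⁻(aq)
For each mole of BiI₃ that dissolves per liter, [Bi³⁺] = s and [I⁻] = 3s; let s denote this solubility.
Ksp = [Bi³⁺][I⁻]^3 = s · (3s)^3 = 27s^4
27s^4 = 3.78×10⁻¹⁹  ⇒  s^4 = 1.40×10⁻²⁰
Taking the 4th root, s = 1.09×10⁻⁵ mol L⁻¹.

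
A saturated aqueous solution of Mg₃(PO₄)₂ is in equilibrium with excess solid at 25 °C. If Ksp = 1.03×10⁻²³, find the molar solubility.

9.91×10⁻⁶ M

Mg₃(PO₄)₂(s) ⇌ 3 Mg²⁺(aq) + 2 PO₄³⁻(aq)
Let s be the molar solubility. Then [Mg²⁺] = 3s and [PO₄³⁻] = 2s.
Ksp = [Mg²⁺]^3[PO₄³⁻]^2 = (3s)^3 · (2s)^2 = 108s^5
108s^5 = 1.03×10⁻²³  ⇒  s^5 = 9.54×10⁻²⁶
s = 9.91×10⁻⁶ mol/L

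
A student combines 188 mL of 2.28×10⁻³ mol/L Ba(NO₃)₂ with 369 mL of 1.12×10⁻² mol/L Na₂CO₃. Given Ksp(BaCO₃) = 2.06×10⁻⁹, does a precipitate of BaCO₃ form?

After mixing, V = 188 mL + 369 mL = 557 mL.
[Ba²⁺] = (2.28×10⁻³)(188)/557 = 7.70×10⁻⁴ mol/L
[CO₃²⁻] = (1.12×10⁻²)(369)/557 = 7.42×10⁻³ mol/L
Q = [Ba²⁺][CO₃²⁻] = 5.71×10⁻⁶
Since Q (5.71×10⁻⁶) exceeds Ksp (2.06×10⁻⁹), BaCO₃ will precipitate.

Yes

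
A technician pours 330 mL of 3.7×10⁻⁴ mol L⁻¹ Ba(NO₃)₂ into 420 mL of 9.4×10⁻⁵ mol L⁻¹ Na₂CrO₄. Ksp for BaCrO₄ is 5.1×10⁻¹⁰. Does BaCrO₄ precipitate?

Yes

After mixing, V = 330 mL + 420 mL = 750 mL.
[Ba²⁺] = (3.7×10⁻⁴)(330)/750 = 1.6×10⁻⁴ mol L⁻¹
[CrO₄²⁻] = (9.4×10⁻⁵)(420)/750 = 5.3×10⁻⁵ mol L⁻¹
Q = [Ba²⁺][CrO₄²⁻] = 8.6×10⁻⁹
Q = 8.6×10⁻⁹ > Ksp = 5.1×10⁻¹⁰, so the solution is supersaturated and BaCrO₄ precipitates.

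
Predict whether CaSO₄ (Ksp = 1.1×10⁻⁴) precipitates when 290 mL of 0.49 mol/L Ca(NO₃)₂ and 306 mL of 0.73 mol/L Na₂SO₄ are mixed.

Yes

The combined volume is 596 mL.
[Ca²⁺] = (0.49)(290)/596 = 0.24 mol/L
[SO₄²⁻] = (0.73)(306)/596 = 0.37 mol/L
Q = [Ca²⁺][SO₄²⁻] = 8.9×10⁻²
Because Q > Ksp (8.9×10⁻² vs 1.1×10⁻⁴), a precipitate of CaSO₄ forms.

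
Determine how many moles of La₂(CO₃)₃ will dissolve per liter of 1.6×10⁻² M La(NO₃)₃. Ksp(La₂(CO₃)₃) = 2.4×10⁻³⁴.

3.3×10⁻¹¹ M

La₂(CO₃)₃(s) ⇌ 2 La³⁺(aq) + 3 CO₃²⁻(aq)
La³⁺ is already present at 1.6×10⁻² M. If s mol/L of La₂(CO₃)₃ dissolves, [CO₃²⁻] = 3s while [La³⁺] ≈ 1.6×10⁻² M.
Ksp = [La³⁺]^2[CO₃²⁻]^3 = (1.6×10⁻²)^2(3s)^3
(3s)^3 = 2.4×10⁻³⁴ / (1.6×10⁻²)^2 = 9.4×10⁻³¹
s = 3.3×10⁻¹¹ M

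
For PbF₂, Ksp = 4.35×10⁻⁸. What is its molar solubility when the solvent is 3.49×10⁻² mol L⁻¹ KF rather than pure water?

3.57×10⁻⁵ M

PbF₂(s) ⇌ Pb²⁺(aq) + 2 F⁻(aq)
F⁻ is already present at 3.49×10⁻² mol L⁻¹. If s mol/L of PbF₂ dissolves, [Pb²⁺] = s while [F⁻] ≈ 3.49×10⁻² mol L⁻¹.
Ksp = [Pb²⁺][F⁻]^2 = s(3.49×10⁻²)^2
s = 4.35×10⁻⁸ / (3.49×10⁻²)^2 = 3.57×10⁻⁵
s = 3.57×10⁻⁵ mol L⁻¹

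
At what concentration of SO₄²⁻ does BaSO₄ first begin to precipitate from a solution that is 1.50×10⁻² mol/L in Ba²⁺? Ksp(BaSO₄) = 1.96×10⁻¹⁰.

1.31×10⁻⁸ M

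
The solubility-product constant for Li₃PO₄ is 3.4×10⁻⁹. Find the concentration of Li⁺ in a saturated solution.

Li₃PO₄(s) ⇌ 3 Li⁺(aq) + PO₄³⁻(aq)
Let s be the molar solubility. Then [Li⁺] = 3s and [PO₄³⁻] = s.
Ksp = [Li⁺]^3[PO₄³⁻] = (3s)^3 · s = 27s^4 = 3.4×10⁻⁹
s = 3.3×10⁻³ mol/L
[Li⁺] = 3s = 1.0×10⁻² mol/L

1.0×10⁻² M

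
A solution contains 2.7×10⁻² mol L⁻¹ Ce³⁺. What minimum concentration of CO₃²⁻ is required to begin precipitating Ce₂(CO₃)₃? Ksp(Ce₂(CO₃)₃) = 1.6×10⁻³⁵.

Precipitation begins when Q = Ksp.
Ce₂(CO₃)₃(s) ⇌ 2 Ce³⁺(aq) + 3 CO₃²⁻(aq)
Ksp = [Ce³⁺]^2[CO₃²⁻]^3 = [CO₃²⁻]^3(2.7×10⁻²)^2
[CO₃²⁻]^3 = 1.6×10⁻³⁵ / (2.7×10⁻²)^2 = 2.2×10⁻³²
[CO₃²⁻] = 2.8×10⁻¹¹ mol L⁻¹

2.8×10⁻¹¹ M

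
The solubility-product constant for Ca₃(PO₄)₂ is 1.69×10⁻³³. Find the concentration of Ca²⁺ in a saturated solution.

3.28×10⁻⁷ M

Ca₃(PO₄)₂(s) ⇌ 3 Ca²⁺(aq) + 2 PO₄³⁻(aq)
Call the molar solubility s, so that [Ca²⁺] = 3s and [PO₄³⁻] = 2s.
Ksp = [Ca²⁺]^3[PO₄³⁻]^2 = (3s)^3 · (2s)^2 = 108s^5 = 1.69×10⁻³³
s = 1.09×10⁻⁷ mol/L
[Ca²⁺] = 3s = 3.28×10⁻⁷ mol/L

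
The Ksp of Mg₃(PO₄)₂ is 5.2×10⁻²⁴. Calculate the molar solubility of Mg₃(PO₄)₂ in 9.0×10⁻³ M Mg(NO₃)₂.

1.3×10⁻⁹ M

Mg₃(PO₄)₂(s) ⇌ 3 Mg²⁺(aq) + 2 PO₄³⁻(aq)
Let s be the solubility of Mg₃(PO₄)₂ here. The common ion gives [Mg²⁺] ≈ 9.0×10⁻³ M, and [PO₄³⁻] = 2s.
Ksp = [Mg²⁺]^3[PO₄³⁻]^2 = (9.0×10⁻³)^3(2s)^2
(2s)^2 = 5.2×10⁻²⁴ / (9.0×10⁻³)^3 = 7.1×10⁻¹⁸
s = 1.3×10⁻⁹ M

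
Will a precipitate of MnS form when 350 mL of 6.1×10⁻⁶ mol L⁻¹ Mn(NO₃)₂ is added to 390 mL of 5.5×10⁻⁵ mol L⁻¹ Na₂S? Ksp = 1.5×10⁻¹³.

Total volume after mixing = 350 + 390 = 740 mL.
[Mn²⁺] = (6.1×10⁻⁶)(350)/740 = 2.9×10⁻⁶ mol L⁻¹
[S²⁻] = (5.5×10⁻⁵)(390)/740 = 2.9×10⁻⁵ mol L⁻¹
Q = [Mn²⁺][S²⁻] = 8.4×10⁻¹¹
Q = 8.4×10⁻¹¹ > Ksp = 1.5×10⁻¹³, so the solution is supersaturated and MnS precipitates.

Yes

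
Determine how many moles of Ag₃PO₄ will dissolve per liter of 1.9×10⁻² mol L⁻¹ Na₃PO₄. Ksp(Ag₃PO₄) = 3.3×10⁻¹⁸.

1.9×10⁻⁶ M

Ag₃PO₄(s) ⇌ 3 Ag⁺(aq) + PO₄³⁻(aq)
Let s be the solubility of Ag₃PO₄ here. The common ion gives [PO₄³⁻] ≈ 1.9×10⁻² mol L⁻¹, and [Ag⁺] = 3s.
Ksp = [Ag⁺]^3[PO₄³⁻] = (3s)^3(1.9×10⁻²)
(3s)^3 = 3.3×10⁻¹⁸ / (1.9×10⁻²) = 1.7×10⁻¹⁶
s = 1.9×10⁻⁶ mol L⁻¹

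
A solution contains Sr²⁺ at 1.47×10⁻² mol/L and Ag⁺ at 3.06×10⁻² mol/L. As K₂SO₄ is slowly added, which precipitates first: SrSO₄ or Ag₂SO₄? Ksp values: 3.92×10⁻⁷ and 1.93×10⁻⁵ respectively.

Precipitation begins when Q = Ksp.
For SrSO₄: [SO₄²⁻] = (Ksp/[Sr²⁺]) = 2.67×10⁻⁵ mol/L
For Ag₂SO₄: [SO₄²⁻] = (Ksp/[Ag⁺]^2) = 2.06×10⁻² mol/L
SrSO₄ requires the lower [SO₄²⁻], so it precipitates first.

SrSO₄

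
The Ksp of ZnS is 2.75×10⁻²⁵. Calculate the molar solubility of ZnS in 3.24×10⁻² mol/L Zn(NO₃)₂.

8.49×10⁻²⁴ M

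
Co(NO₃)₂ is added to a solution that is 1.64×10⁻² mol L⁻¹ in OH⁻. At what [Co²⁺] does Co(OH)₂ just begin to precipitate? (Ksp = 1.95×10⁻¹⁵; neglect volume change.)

Precipitation of each salt begins when its ion product equals Ksp.
Co(OH)₂(s) ⇌ Co²⁺(aq) + 2 OH⁻(aq)
Ksp = [Co²⁺][OH⁻]^2 = [Co²⁺](1.64×10⁻²)^2
[Co²⁺] = 1.95×10⁻¹⁵ / (1.64×10⁻²)^2 = 7.25×10⁻¹²
[Co²⁺] = 7.25×10⁻¹² mol L⁻¹

7.25×10⁻¹² M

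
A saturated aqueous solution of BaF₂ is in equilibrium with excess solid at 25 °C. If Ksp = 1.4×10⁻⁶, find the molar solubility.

BaF₂(s) ⇌ Ba²⁺(aq) + 2 F⁻(aq)
For each mole of BaF₂ that dissolves per liter, [Ba²⁺] = s and [F⁻] = 2s; let s denote this solubility.
Ksp = [Ba²⁺][F⁻]^2 = s · (2s)^2 = 4s^3
4s^3 = 1.4×10⁻⁶  ⇒  s^3 = 3.5×10⁻⁷
s = 7.0×10⁻³ mol L⁻¹

7.0×10⁻³ M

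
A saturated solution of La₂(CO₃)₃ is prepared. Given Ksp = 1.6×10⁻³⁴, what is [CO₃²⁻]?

La₂(CO₃)₃(s) ⇌ 2 La³⁺(aq) + 3 CO₃²⁻(aq)
With molar solubility s: [La³⁺] = 2s, [CO₃²⁻] = 3s.
Ksp = [La³⁺]^2[CO₃²⁻]^3 = (2s)^2 · (3s)^3 = 108s^5 = 1.6×10⁻³⁴
s = 6.8×10⁻⁸ mol L⁻¹
[CO₃²⁻] = 3s = 2.0×10⁻⁷ mol L⁻¹

2.0×10⁻⁷ M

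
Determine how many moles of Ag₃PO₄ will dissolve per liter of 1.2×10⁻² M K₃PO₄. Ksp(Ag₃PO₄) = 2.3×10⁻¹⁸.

Ag₃PO₄(s) ⇌ 3 Ag⁺(aq) + PO₄³⁻(aq)
The solution already contains PO₄³⁻ at 1.2×10⁻² M. Let s be the molar solubility of Ag₃PO₄.
[PO₄³⁻] ≈ 1.2×10⁻² M (common ion dominates); [Ag⁺] = 3s.
Ksp = [Ag⁺]^3[PO₄³⁻] = (3s)^3(1.2×10⁻²)
(3s)^3 = 2.3×10⁻¹⁸ / (1.2×10⁻²) = 1.9×10⁻¹⁶
s = 1.9×10⁻⁶ M

1.9×10⁻⁶ M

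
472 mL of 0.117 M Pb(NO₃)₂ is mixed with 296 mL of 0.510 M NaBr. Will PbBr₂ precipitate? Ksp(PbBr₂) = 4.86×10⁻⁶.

Yes

The combined volume is 768 mL.
[Pb²⁺] = (0.117)(472)/768 = 7.19×10⁻² M
[Br⁻] = (0.510)(296)/768 = 0.197 M
Q = [Pb²⁺][Br⁻]^2 = 2.78×10⁻³
Because Q > Ksp (2.78×10⁻³ vs 4.86×10⁻⁶), a precipitate of PbBr₂ forms.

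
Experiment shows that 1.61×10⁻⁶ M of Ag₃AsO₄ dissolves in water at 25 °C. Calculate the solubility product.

Ksp = 1.81×10⁻²²

Ag₃AsO₄(s) ⇌ 3 Ag⁺(aq) + AsO₄³⁻(aq)
Let s be the molar solubility. Then [Ag⁺] = 3s and [AsO₄³⁻] = s.
Ksp = [Ag⁺]^3[AsO₄³⁻] = (3s)^3 · s = 27s^4
Ksp = 27 × (1.61×10⁻⁶)^4 = 1.81×10⁻²²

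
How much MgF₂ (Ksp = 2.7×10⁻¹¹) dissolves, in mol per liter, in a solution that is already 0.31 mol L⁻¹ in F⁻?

2.8×10⁻¹⁰ M

MgF₂(s) ⇌ Mg²⁺(aq) + 2 F⁻(aq)
F⁻ is already present at 0.31 mol L⁻¹. If s mol/L of MgF₂ dissolves, [Mg²⁺] = s while [F⁻] ≈ 0.31 mol L⁻¹.
Ksp = [Mg²⁺][F⁻]^2 = s(0.31)^2
s = 2.7×10⁻¹¹ / (0.31)^2 = 2.8×10⁻¹⁰
s = 2.8×10⁻¹⁰ mol L⁻¹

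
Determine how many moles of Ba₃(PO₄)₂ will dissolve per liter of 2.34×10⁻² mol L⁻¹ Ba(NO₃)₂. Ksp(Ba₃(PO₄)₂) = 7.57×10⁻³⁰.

3.84×10⁻¹³ M

Ba₃(PO₄)₂(s) ⇌ 3 Ba²⁺(aq) + 2 PO₄³⁻(aq)
Let s be the solubility of Ba₃(PO₄)₂ here. The common ion gives [Ba²⁺] ≈ 2.34×10⁻² mol L⁻¹, and [PO₄³⁻] = 2s.
Ksp = [Ba²⁺]^3[PO₄³⁻]^2 = (2.34×10⁻²)^3(2s)^2
(2s)^2 = 7.57×10⁻³⁰ / (2.34×10⁻²)^3 = 5.91×10⁻²⁵
s = 3.84×10⁻¹³ mol L⁻¹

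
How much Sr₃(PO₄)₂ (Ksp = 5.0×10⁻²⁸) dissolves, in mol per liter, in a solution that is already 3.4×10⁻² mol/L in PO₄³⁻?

Sr₃(PO₄)₂(s) ⇌ 3 Sr²⁺(aq) + 2 PO₄³⁻(aq)
The solution already contains PO₄³⁻ at 3.4×10⁻² mol/L. Let s be the molar solubility of Sr₃(PO₄)₂.
[PO₄³⁻] ≈ 3.4×10⁻² mol/L (common ion dominates); [Sr²⁺] = 3s.
Ksp = [Sr²⁺]^3[PO₄³⁻]^2 = (3s)^3(3.4×10⁻²)^2
(3s)^3 = 5.0×10⁻²⁸ / (3.4×10⁻²)^2 = 4.3×10⁻²⁵
s = 2.5×10⁻⁹ mol/L

2.5×10⁻⁹ M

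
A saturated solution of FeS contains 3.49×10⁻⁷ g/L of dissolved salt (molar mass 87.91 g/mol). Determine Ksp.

Ksp = 1.58×10⁻¹⁷

Convert to molarity: s = 3.49×10⁻⁷ / 87.91 = 3.9700×10⁻⁹ mol/L
FeS(s) ⇌ Fe²⁺(aq) + S²⁻(aq)
If s mol/L of FeS dissolves, [Fe²⁺] = s and [S²⁻] = s.
Ksp = [Fe²⁺][S²⁻] = s · s = s^2
Ksp = (3.9700×10⁻⁹)^2 = 1.58×10⁻¹⁷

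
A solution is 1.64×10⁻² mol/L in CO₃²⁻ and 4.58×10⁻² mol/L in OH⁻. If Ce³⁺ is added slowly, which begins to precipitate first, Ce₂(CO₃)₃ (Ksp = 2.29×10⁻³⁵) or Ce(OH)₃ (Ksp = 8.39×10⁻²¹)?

Each salt precipitates once Q = Ksp for that salt.
For Ce₂(CO₃)₃: [Ce³⁺] = (Ksp/[CO₃²⁻]^3)^(1/2) = 2.28×10⁻¹⁵ mol/L
For Ce(OH)₃: [Ce³⁺] = (Ksp/[OH⁻]^3) = 8.73×10⁻¹⁷ mol/L
Ce(OH)₃ requires the lower [Ce³⁺], so it precipitates first.

Ce(OH)₃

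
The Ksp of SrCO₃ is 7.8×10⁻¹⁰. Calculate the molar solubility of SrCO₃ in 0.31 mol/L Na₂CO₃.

SrCO₃(s) ⇌ Sr²⁺(aq) + CO₃²⁻(aq)
With CO₃²⁻ already at 0.31 mol/L and s small, take [CO₃²⁻] ≈ 0.31 mol/L and [Sr²⁺] = s.
Ksp = [Sr²⁺][CO₃²⁻] = s(0.31)
s = 7.8×10⁻¹⁰ / (0.31) = 2.5×10⁻⁹
s = 2.5×10⁻⁹ mol/L

2.5×10⁻⁹ M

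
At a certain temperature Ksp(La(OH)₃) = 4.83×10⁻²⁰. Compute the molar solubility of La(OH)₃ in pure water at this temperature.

6.50×10⁻⁶ M

La(OH)₃(s) ⇌ La³⁺(aq) + 3 OH⁻(aq)
If s mol/L of La(OH)₃ dissolves, [La³⁺] = s and [OH⁻] = 3s.
Ksp = [La³⁺][OH⁻]^3 = s · (3s)^3 = 27s^4
27s^4 = 4.83×10⁻²⁰  ⇒  s^4 = 1.79×10⁻²¹
s = (1.79×10⁻²¹)^(1/4) = 6.50×10⁻⁶ M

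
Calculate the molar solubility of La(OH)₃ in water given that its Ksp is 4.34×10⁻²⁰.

La(OH)₃(s) ⇌ La³⁺(aq) + 3 OH⁻(aq)
With molar solubility s: [La³⁺] = s, [OH⁻] = 3s.
Ksp = [La³⁺][OH⁻]^3 = s · (3s)^3 = 27s^4
27s^4 = 4.34×10⁻²⁰  ⇒  s^4 = 1.61×10⁻²¹
Taking the 4th root, s = 6.33×10⁻⁶ mol L⁻¹.

6.33×10⁻⁶ M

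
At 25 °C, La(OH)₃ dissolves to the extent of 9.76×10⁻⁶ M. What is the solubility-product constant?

Ksp = 2.45×10⁻¹⁹

La(OH)₃(s) ⇌ La³⁺(aq) + 3 OH⁻(aq)
Let s be the molar solubility. Then [La³⁺] = s and [OH⁻] = 3s.
Ksp = [La³⁺][OH⁻]^3 = s · (3s)^3 = 27s^4
Ksp = 27 × (9.76×10⁻⁶)^4 = 2.45×10⁻¹⁹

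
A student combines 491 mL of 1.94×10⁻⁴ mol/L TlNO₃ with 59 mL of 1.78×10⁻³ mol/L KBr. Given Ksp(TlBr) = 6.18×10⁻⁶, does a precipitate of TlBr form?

After mixing, V = 491 mL + 59 mL = 550 mL.
[Tl⁺] = (1.94×10⁻⁴)(491)/550 = 1.73×10⁻⁴ mol/L
[Br⁻] = (1.78×10⁻³)(59)/550 = 1.91×10⁻⁴ mol/L
Q = [Tl⁺][Br⁻] = 3.31×10⁻⁸
Q = 3.31×10⁻⁸ < Ksp = 6.18×10⁻⁶, so the solution is unsaturated and no precipitate forms.

No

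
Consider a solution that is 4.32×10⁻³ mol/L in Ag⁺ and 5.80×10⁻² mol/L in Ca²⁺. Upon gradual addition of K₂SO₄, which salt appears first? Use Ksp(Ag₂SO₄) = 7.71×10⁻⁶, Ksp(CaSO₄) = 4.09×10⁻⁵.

CaSO₄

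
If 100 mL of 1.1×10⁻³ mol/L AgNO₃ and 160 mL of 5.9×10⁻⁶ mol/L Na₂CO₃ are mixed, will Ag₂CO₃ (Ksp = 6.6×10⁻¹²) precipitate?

No

After mixing, V = 100 mL + 160 mL = 260 mL.
[Ag⁺] = (1.1×10⁻³)(100)/260 = 4.2×10⁻⁴ mol/L
[CO₃²⁻] = (5.9×10⁻⁶)(160)/260 = 3.6×10⁻⁶ mol/L
Q = [Ag⁺]^2[CO₃²⁻] = 6.5×10⁻¹³
Since Q (6.5×10⁻¹³) is less than Ksp (6.6×10⁻¹²), no Ag₂CO₃ precipitates.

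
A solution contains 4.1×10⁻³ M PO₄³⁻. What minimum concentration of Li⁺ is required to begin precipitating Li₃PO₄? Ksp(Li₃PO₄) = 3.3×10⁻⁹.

The threshold for precipitation is Q = Ksp.
Li₃PO₄(s) ⇌ 3 Li⁺(aq) + PO₄³⁻(aq)
Ksp = [Li⁺]^3[PO₄³⁻] = [Li⁺]^3(4.1×10⁻³)
[Li⁺]^3 = 3.3×10⁻⁹ / (4.1×10⁻³) = 8.0×10⁻⁷
[Li⁺] = 9.3×10⁻³ M

9.3×10⁻³ M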